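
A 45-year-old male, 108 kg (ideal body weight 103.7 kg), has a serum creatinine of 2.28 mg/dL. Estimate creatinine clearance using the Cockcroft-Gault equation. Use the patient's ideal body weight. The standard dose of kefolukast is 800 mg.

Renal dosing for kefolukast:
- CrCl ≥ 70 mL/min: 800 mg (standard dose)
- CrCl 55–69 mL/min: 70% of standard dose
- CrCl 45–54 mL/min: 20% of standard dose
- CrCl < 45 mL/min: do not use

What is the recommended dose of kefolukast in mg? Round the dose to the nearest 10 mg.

CrCl = (140 − 45) × 103.7 / (72 × 2.28) = 9851.5 / 164.16 ≈ 60.0 mL/min
CrCl ≈ 60 mL/min → bracket 55–69 mL/min.
70% of 800 mg = 560 mg

560 mg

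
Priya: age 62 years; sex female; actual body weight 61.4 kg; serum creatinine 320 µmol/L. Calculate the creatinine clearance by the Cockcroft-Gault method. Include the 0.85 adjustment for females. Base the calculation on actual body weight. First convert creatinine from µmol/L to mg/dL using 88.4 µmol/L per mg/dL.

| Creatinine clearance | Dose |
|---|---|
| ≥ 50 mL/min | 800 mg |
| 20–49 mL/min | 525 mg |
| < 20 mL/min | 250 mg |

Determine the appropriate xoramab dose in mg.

SCr = 320 / 88.4 = 3.62 mg/dL
CrCl = (140 − 62) × 61.4 / (72 × 3.62) × 0.85 = 4789.2 / 260.64 × 0.85 ≈ 15.6 mL/min
CrCl ≈ 16 mL/min → bracket < 20 mL/min.
Dose for this bracket: 250 mg.

250 mg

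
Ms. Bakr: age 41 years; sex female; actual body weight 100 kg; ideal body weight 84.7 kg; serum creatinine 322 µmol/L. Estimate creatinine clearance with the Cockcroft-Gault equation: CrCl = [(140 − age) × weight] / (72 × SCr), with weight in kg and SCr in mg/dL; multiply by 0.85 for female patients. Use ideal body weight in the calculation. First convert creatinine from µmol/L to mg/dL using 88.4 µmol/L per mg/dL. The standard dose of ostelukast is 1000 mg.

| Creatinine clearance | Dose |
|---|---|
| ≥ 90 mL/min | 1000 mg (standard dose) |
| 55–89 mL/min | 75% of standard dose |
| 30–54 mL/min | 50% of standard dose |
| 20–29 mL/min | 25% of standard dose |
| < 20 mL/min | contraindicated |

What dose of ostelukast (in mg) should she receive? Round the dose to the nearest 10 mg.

250 mg

SCr = 322 / 88.4 = 3.643 mg/dL
CrCl = (140 − 41) × 84.7 / (72 × 3.643) × 0.85 = 8385.3 / 262.30 × 0.85 ≈ 27.2 mL/min
CrCl ≈ 27 mL/min → bracket 20–29 mL/min.
25% of 1000 mg = 250 mg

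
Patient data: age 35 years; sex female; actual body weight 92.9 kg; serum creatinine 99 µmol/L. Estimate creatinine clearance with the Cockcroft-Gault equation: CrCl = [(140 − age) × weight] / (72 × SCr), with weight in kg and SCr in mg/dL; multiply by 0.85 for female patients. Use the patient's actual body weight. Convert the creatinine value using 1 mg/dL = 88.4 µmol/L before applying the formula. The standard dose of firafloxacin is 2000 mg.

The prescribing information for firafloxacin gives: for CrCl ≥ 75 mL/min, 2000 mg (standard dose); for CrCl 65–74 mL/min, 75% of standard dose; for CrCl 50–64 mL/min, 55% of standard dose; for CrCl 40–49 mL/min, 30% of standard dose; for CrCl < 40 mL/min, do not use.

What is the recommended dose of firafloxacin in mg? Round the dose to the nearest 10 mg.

SCr = 99 / 88.4 = 1.12 mg/dL
CrCl = (140 − 35) × 92.9 / (72 × 1.12) × 0.85 = 9754.5 / 80.64 × 0.85 ≈ 102.8 mL/min
CrCl ≈ 103 mL/min → bracket ≥ 75 mL/min.
100% of 2000 mg = 2000 mg

2000 mg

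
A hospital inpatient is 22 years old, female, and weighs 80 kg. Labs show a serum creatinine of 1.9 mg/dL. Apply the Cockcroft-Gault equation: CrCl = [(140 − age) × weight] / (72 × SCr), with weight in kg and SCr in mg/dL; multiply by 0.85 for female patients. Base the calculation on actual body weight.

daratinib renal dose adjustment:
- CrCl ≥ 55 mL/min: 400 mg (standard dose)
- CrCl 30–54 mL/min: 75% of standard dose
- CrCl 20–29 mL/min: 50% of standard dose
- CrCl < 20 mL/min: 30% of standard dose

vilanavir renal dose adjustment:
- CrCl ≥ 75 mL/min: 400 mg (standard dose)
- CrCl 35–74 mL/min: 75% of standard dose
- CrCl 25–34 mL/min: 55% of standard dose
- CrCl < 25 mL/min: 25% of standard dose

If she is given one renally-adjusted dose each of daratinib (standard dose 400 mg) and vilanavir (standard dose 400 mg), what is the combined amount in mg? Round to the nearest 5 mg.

CrCl = (140 − 22) × 80 / (72 × 1.9) × 0.85 = 9440.0 / 136.80 × 0.85 ≈ 58.7 mL/min
CrCl ≈ 59 mL/min.
daratinib: ≥ 55 mL/min → 100% of 400 mg = 400 mg.
vilanavir: 35–74 mL/min → 75% of 400 mg = 300 mg.
Total = 400 + 300 = 700 mg.

700 mg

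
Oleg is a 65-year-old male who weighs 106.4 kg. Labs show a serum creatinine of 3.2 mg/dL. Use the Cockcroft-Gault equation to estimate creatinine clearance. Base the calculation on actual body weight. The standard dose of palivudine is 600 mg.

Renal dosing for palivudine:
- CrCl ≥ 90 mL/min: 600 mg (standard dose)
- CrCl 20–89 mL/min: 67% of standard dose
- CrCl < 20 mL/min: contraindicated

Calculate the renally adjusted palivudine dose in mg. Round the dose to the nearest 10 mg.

400 mg

CrCl = (140 − 65) × 106.4 / (72 × 3.2) = 7980.0 / 230.40 ≈ 34.6 mL/min
CrCl ≈ 35 mL/min → bracket 20–89 mL/min.
67% of 600 mg = 402 mg → 400 mg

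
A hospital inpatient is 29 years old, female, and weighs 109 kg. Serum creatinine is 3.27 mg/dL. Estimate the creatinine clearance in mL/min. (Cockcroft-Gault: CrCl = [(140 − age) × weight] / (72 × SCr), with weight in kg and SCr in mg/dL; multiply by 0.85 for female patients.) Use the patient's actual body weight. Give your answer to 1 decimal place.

43.7 mL/min

CrCl = (140 − 29) × 109 / (72 × 3.27) × 0.85 = 12099.0 / 235.44 × 0.85 ≈ 43.7 mL/min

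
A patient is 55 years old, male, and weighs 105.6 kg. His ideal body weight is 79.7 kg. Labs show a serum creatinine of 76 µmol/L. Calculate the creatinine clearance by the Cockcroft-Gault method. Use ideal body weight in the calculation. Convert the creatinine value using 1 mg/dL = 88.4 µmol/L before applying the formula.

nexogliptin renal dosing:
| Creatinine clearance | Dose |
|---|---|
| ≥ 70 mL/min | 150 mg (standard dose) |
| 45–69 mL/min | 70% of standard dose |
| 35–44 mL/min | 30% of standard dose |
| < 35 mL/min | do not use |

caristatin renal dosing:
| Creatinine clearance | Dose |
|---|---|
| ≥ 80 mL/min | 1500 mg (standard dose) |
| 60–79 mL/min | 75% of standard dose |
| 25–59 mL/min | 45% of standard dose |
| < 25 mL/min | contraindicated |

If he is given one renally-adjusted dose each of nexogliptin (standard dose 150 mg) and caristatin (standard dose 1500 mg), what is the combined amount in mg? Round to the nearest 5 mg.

1650 mg

SCr = 76 / 88.4 = 0.86 mg/dL
CrCl = (140 − 55) × 79.7 / (72 × 0.86) = 6774.5 / 61.92 ≈ 109.4 mL/min
CrCl ≈ 109 mL/min.
nexogliptin: ≥ 70 mL/min → 100% of 150 mg = 150 mg.
caristatin: ≥ 80 mL/min → 100% of 1500 mg = 1500 mg.
Total = 150 + 1500 = 1650 mg.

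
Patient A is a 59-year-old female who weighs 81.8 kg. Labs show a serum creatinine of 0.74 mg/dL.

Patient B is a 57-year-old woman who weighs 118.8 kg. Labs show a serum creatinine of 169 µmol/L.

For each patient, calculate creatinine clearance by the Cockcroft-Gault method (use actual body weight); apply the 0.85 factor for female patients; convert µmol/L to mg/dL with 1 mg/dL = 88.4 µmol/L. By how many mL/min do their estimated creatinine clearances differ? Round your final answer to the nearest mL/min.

Patient A: CrCl = (140 − 59) × 81.8 / (72 × 0.74) × 0.85 = 6625.8 / 53.28 × 0.85 ≈ 105.7 mL/min
Patient B: SCr = 169 / 88.4 = 1.912 mg/dL
Patient B: CrCl = (140 − 57) × 118.8 / (72 × 1.912) × 0.85 = 9860.4 / 137.66 × 0.85 ≈ 60.9 mL/min
|105.7 − 60.9| = 44.8 mL/min

45 mL/min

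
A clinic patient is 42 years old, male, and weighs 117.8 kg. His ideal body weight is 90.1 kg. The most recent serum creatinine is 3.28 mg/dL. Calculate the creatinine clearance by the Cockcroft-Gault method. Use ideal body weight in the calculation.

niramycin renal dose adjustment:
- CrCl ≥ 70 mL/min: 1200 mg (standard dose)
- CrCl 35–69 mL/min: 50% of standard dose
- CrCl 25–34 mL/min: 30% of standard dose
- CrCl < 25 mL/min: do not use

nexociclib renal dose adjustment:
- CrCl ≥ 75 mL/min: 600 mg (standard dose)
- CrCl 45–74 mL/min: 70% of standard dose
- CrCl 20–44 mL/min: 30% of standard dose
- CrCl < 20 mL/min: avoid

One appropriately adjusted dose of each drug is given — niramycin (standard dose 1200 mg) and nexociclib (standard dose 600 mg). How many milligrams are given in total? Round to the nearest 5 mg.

CrCl = (140 − 42) × 90.1 / (72 × 3.28) = 8829.8 / 236.16 ≈ 37.4 mL/min
CrCl ≈ 37 mL/min.
niramycin: 35–69 mL/min → 50% of 1200 mg = 600 mg.
nexociclib: 20–44 mL/min → 30% of 600 mg = 180 mg.
Total = 600 + 180 = 780 mg.

780 mg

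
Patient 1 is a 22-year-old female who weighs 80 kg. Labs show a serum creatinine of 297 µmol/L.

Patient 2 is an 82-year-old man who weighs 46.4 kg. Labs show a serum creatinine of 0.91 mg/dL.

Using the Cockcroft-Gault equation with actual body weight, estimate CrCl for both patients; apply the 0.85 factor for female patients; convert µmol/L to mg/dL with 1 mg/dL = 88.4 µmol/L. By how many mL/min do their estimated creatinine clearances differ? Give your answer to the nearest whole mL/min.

8 mL/min

Patient 1: SCr = 297 / 88.4 = 3.36 mg/dL
Patient 1: CrCl = (140 − 22) × 80 / (72 × 3.36) × 0.85 = 9440.0 / 241.92 × 0.85 ≈ 33.2 mL/min
Patient 2: CrCl = (140 − 82) × 46.4 / (72 × 0.91) = 2691.2 / 65.52 ≈ 41.1 mL/min
|33.2 − 41.1| = 7.9 mL/min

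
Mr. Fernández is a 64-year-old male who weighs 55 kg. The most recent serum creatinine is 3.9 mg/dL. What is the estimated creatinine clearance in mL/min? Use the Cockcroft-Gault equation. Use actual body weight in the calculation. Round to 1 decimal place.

CrCl = (140 − 64) × 55 / (72 × 3.9) = 4180.0 / 280.80 ≈ 14.9 mL/min

14.9 mL/min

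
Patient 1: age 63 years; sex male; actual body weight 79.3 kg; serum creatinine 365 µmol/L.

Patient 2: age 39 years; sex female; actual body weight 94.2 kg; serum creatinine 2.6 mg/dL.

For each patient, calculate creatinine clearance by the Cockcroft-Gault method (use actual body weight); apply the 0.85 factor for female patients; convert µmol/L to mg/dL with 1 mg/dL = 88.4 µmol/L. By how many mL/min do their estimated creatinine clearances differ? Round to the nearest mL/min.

23 mL/min

Patient 1: SCr = 365 / 88.4 = 4.129 mg/dL
Patient 1: CrCl = (140 − 63) × 79.3 / (72 × 4.129) = 6106.1 / 297.29 ≈ 20.5 mL/min
Patient 2: CrCl = (140 − 39) × 94.2 / (72 × 2.6) × 0.85 = 9514.2 / 187.20 × 0.85 ≈ 43.2 mL/min
|20.5 − 43.2| = 22.7 mL/min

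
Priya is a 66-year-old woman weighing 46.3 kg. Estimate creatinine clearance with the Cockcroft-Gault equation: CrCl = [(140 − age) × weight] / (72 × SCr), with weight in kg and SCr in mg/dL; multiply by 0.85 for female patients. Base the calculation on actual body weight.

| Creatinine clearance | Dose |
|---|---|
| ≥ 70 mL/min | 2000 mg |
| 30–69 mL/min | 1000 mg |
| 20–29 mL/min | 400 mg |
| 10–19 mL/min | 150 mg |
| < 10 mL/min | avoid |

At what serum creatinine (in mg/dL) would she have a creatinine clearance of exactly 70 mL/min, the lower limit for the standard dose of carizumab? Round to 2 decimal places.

0.58 mg/dL

Standard dose requires CrCl ≥ 70 mL/min.
Set (140 − 66) × 46.3 × 0.85 / (72 × SCr) = 70
SCr = (140 − 66) × 46.3 × 0.85 / (72 × 70) = 0.578 mg/dL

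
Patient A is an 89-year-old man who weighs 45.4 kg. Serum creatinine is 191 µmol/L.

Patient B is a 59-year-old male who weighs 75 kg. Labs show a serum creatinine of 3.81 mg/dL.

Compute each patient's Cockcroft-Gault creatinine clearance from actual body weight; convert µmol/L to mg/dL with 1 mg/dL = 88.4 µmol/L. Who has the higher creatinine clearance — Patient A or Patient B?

Patient A: SCr = 191 / 88.4 = 2.161 mg/dL
Patient A: CrCl = (140 − 89) × 45.4 / (72 × 2.161) = 2315.4 / 155.59 ≈ 14.9 mL/min
Patient B: CrCl = (140 − 59) × 75 / (72 × 3.81) = 6075.0 / 274.32 ≈ 22.1 mL/min
14.9 vs 22.1 mL/min → Patient B is higher.

Patient B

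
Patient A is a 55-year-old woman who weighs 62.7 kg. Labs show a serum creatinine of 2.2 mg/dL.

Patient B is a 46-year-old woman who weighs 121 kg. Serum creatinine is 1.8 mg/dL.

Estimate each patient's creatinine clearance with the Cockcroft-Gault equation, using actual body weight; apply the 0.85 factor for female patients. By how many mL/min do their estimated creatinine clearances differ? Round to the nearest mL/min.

Patient A: CrCl = (140 − 55) × 62.7 / (72 × 2.2) × 0.85 = 5329.5 / 158.40 × 0.85 ≈ 28.6 mL/min
Patient B: CrCl = (140 − 46) × 121 / (72 × 1.8) × 0.85 = 11374.0 / 129.60 × 0.85 ≈ 74.6 mL/min
|28.6 − 74.6| = 46.0 mL/min

46 mL/min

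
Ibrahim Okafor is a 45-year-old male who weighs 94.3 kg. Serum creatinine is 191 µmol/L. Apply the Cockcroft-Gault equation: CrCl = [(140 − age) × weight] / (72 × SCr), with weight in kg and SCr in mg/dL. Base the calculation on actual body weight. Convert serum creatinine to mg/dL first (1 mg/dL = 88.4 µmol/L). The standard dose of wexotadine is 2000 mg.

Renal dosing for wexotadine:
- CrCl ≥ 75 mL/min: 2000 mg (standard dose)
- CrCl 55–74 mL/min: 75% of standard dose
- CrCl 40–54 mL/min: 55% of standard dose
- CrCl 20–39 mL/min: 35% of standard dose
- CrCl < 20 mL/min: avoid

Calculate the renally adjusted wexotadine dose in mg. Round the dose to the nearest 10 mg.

1500 mg

SCr = 191 / 88.4 = 2.161 mg/dL
CrCl = (140 − 45) × 94.3 / (72 × 2.161) = 8958.5 / 155.59 ≈ 57.6 mL/min
CrCl ≈ 58 mL/min → bracket 55–74 mL/min.
75% of 2000 mg = 1500 mg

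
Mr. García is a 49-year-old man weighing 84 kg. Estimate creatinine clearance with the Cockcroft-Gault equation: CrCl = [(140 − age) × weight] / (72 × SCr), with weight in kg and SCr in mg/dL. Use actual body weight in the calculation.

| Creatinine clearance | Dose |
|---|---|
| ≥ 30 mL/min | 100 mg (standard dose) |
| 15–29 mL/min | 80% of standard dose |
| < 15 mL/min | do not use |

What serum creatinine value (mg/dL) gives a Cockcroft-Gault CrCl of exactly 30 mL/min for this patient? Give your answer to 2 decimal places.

3.54 mg/dL

Standard dose requires CrCl ≥ 30 mL/min.
Set (140 − 49) × 84 / (72 × SCr) = 30
SCr = (140 − 49) × 84 / (72 × 30) = 3.539 mg/dL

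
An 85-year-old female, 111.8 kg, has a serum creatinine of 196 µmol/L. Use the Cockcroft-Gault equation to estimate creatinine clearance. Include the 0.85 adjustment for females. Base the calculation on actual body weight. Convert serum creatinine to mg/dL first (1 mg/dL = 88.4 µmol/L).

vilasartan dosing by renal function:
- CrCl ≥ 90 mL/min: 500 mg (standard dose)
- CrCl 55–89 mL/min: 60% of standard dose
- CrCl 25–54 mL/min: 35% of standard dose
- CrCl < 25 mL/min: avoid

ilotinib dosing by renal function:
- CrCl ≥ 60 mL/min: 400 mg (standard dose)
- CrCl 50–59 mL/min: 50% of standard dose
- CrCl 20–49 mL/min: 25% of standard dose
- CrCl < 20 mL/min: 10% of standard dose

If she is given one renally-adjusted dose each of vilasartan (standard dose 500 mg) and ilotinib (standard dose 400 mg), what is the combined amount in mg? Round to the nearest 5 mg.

275 mg

SCr = 196 / 88.4 = 2.217 mg/dL
CrCl = (140 − 85) × 111.8 / (72 × 2.217) × 0.85 = 6149.0 / 159.62 × 0.85 ≈ 32.7 mL/min
CrCl ≈ 33 mL/min.
vilasartan: 25–54 mL/min → 35% of 500 mg = 175 mg.
ilotinib: 20–49 mL/min → 25% of 400 mg = 100 mg.
Total = 175 + 100 = 275 mg.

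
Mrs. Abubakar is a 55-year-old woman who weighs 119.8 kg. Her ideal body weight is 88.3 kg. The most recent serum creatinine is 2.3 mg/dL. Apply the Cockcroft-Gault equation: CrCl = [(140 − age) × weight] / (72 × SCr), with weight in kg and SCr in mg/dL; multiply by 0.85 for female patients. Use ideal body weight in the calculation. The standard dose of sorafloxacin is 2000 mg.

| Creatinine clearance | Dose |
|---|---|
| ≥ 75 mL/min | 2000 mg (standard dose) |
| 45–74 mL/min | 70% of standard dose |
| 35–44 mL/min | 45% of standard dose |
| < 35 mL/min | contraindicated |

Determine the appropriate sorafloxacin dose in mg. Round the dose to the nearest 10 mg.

CrCl = (140 − 55) × 88.3 / (72 × 2.3) × 0.85 = 7505.5 / 165.60 × 0.85 ≈ 38.5 mL/min
CrCl ≈ 39 mL/min → bracket 35–44 mL/min.
45% of 2000 mg = 900 mg

900 mg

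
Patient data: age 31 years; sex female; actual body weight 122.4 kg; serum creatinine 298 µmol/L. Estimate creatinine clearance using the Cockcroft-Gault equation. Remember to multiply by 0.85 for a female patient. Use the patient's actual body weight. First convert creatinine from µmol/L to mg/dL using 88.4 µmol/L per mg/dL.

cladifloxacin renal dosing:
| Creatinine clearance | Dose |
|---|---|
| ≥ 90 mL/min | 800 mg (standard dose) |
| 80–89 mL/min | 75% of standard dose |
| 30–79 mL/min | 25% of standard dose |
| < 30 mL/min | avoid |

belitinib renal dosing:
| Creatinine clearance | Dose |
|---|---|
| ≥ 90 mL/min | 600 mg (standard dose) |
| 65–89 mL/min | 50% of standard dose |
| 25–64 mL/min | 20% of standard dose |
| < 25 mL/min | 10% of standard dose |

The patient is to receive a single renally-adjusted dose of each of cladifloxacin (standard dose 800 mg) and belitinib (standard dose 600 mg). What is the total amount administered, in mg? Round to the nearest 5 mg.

SCr = 298 / 88.4 = 3.371 mg/dL
CrCl = (140 − 31) × 122.4 / (72 × 3.371) × 0.85 = 13341.6 / 242.71 × 0.85 ≈ 46.7 mL/min
CrCl ≈ 47 mL/min.
cladifloxacin: 30–79 mL/min → 25% of 800 mg = 200 mg.
belitinib: 25–64 mL/min → 20% of 600 mg = 120 mg.
Total = 200 + 120 = 320 mg.

320 mg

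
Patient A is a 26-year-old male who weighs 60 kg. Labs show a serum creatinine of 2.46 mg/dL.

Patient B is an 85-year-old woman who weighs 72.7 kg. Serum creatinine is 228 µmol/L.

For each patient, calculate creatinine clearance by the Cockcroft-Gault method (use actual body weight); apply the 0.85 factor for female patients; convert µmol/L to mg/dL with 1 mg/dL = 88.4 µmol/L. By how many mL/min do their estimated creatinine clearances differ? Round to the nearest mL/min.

Patient A: CrCl = (140 − 26) × 60 / (72 × 2.46) = 6840.0 / 177.12 ≈ 38.6 mL/min
Patient B: SCr = 228 / 88.4 = 2.579 mg/dL
Patient B: CrCl = (140 − 85) × 72.7 / (72 × 2.579) × 0.85 = 3998.5 / 185.69 × 0.85 ≈ 18.3 mL/min
|38.6 − 18.3| = 20.3 mL/min

20 mL/min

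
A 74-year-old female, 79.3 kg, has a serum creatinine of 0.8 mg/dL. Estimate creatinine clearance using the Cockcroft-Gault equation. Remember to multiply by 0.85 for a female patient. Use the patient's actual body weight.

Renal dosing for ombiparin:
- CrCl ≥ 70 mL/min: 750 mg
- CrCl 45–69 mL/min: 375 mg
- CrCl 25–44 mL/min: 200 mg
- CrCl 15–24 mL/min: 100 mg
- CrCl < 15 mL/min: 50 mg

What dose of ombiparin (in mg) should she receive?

CrCl = (140 − 74) × 79.3 / (72 × 0.8) × 0.85 = 5233.8 / 57.60 × 0.85 ≈ 77.2 mL/min
CrCl ≈ 77 mL/min → bracket ≥ 70 mL/min.
Dose for this bracket: 750 mg.

750 mg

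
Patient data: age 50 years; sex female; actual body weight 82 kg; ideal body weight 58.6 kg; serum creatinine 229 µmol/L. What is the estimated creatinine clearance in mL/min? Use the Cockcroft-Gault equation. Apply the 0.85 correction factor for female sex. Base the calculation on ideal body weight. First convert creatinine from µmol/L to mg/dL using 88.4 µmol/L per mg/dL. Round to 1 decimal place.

SCr = 229 / 88.4 = 2.59 mg/dL
CrCl = (140 − 50) × 58.6 / (72 × 2.59) × 0.85 = 5274.0 / 186.48 × 0.85 ≈ 24.0 mL/min

24.0 mL/min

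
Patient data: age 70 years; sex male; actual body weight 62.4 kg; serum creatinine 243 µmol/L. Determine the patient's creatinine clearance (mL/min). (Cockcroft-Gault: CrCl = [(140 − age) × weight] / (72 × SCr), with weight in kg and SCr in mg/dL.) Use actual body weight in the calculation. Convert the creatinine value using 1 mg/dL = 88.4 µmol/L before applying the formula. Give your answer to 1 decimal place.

SCr = 243 / 88.4 = 2.749 mg/dL
CrCl = (140 − 70) × 62.4 / (72 × 2.749) = 4368.0 / 197.93 ≈ 22.1 mL/min

22.1 mL/min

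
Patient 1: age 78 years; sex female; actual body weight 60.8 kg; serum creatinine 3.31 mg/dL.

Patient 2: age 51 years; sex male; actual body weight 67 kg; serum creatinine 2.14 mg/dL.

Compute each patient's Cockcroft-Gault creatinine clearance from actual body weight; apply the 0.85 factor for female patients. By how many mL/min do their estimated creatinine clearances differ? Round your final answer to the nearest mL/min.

Patient 1: CrCl = (140 − 78) × 60.8 / (72 × 3.31) × 0.85 = 3769.6 / 238.32 × 0.85 ≈ 13.4 mL/min
Patient 2: CrCl = (140 − 51) × 67 / (72 × 2.14) = 5963.0 / 154.08 ≈ 38.7 mL/min
|13.4 − 38.7| = 25.3 mL/min

25 mL/min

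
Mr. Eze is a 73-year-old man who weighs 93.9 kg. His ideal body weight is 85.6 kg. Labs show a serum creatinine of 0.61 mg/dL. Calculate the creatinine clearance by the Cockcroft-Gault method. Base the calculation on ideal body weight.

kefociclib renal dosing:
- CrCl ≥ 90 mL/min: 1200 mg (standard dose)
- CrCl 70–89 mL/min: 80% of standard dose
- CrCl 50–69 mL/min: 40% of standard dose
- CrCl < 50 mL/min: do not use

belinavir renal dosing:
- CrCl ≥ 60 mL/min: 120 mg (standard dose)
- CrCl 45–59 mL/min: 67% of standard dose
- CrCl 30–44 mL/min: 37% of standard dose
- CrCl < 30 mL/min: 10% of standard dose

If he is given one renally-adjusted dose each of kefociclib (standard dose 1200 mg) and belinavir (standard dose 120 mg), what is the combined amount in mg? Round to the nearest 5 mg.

CrCl = (140 − 73) × 85.6 / (72 × 0.61) = 5735.2 / 43.92 ≈ 130.6 mL/min
CrCl ≈ 131 mL/min.
kefociclib: ≥ 90 mL/min → 100% of 1200 mg = 1200 mg.
belinavir: ≥ 60 mL/min → 100% of 120 mg = 120 mg.
Total = 1200 + 120 = 1320 mg.

1320 mg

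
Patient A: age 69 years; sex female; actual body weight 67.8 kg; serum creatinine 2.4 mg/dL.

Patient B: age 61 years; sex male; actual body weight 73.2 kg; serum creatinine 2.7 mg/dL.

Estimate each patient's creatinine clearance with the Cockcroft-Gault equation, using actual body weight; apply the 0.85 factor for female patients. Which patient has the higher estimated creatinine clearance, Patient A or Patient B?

Patient B

Patient A: CrCl = (140 − 69) × 67.8 / (72 × 2.4) × 0.85 = 4813.8 / 172.80 × 0.85 ≈ 23.7 mL/min
Patient B: CrCl = (140 − 61) × 73.2 / (72 × 2.7) = 5782.8 / 194.40 ≈ 29.7 mL/min
23.7 vs 29.7 mL/min → Patient B is higher.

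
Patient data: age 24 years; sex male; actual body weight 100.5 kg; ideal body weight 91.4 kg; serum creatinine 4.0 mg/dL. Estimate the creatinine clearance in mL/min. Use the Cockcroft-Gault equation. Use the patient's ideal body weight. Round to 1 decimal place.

36.8 mL/min

CrCl = (140 − 24) × 91.4 / (72 × 4) = 10602.4 / 288.00 ≈ 36.8 mL/min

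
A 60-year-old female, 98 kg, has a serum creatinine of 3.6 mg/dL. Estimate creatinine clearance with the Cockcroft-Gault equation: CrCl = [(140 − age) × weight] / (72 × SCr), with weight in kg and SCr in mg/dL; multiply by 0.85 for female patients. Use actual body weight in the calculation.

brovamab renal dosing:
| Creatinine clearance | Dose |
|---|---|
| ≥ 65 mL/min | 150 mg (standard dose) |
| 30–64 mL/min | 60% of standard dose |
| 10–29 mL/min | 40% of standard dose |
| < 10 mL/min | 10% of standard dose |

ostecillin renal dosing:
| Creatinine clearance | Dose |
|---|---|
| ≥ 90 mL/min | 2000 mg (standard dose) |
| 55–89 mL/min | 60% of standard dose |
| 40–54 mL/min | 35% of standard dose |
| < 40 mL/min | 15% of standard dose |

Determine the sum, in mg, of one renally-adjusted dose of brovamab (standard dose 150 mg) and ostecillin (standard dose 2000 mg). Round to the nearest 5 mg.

CrCl = (140 − 60) × 98 / (72 × 3.6) × 0.85 = 7840.0 / 259.20 × 0.85 ≈ 25.7 mL/min
CrCl ≈ 26 mL/min.
brovamab: 10–29 mL/min → 40% of 150 mg = 60 mg.
ostecillin: < 40 mL/min → 15% of 2000 mg = 300 mg.
Total = 60 + 300 = 360 mg.

360 mg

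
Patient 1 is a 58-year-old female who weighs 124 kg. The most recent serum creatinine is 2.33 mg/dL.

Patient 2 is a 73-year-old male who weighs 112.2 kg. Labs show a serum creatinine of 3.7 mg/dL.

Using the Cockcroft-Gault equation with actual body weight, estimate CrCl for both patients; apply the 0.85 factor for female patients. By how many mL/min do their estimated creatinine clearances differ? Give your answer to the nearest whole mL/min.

Patient 1: CrCl = (140 − 58) × 124 / (72 × 2.33) × 0.85 = 10168.0 / 167.76 × 0.85 ≈ 51.5 mL/min
Patient 2: CrCl = (140 − 73) × 112.2 / (72 × 3.7) = 7517.4 / 266.40 ≈ 28.2 mL/min
|51.5 − 28.2| = 23.3 mL/min

23 mL/min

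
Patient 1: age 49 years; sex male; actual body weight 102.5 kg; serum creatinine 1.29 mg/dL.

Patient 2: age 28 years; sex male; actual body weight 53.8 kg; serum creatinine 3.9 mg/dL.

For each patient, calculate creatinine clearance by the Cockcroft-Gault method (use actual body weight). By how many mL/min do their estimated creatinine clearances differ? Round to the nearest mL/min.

79 mL/min

Patient 1: CrCl = (140 − 49) × 102.5 / (72 × 1.29) = 9327.5 / 92.88 ≈ 100.4 mL/min
Patient 2: CrCl = (140 − 28) × 53.8 / (72 × 3.9) = 6025.6 / 280.80 ≈ 21.5 mL/min
|100.4 − 21.5| = 78.9 mL/min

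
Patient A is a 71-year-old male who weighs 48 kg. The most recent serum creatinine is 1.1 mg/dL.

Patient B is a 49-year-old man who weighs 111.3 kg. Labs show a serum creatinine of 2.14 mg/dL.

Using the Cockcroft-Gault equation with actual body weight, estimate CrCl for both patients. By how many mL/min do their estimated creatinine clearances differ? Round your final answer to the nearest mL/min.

Patient A: CrCl = (140 − 71) × 48 / (72 × 1.1) = 3312.0 / 79.20 ≈ 41.8 mL/min
Patient B: CrCl = (140 − 49) × 111.3 / (72 × 2.14) = 10128.3 / 154.08 ≈ 65.7 mL/min
|41.8 − 65.7| = 23.9 mL/min

24 mL/min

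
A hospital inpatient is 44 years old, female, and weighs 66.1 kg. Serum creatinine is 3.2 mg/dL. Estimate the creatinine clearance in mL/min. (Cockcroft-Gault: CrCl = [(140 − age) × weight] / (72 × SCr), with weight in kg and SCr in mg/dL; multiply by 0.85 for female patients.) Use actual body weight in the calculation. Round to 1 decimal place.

23.4 mL/min

CrCl = (140 − 44) × 66.1 / (72 × 3.2) × 0.85 = 6345.6 / 230.40 × 0.85 ≈ 23.4 mL/min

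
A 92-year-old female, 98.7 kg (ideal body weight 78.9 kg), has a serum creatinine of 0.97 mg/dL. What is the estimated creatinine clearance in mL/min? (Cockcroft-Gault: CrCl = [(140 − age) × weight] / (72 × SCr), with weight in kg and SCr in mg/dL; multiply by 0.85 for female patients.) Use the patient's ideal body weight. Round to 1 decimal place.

46.1 mL/min

CrCl = (140 − 92) × 78.9 / (72 × 0.97) × 0.85 = 3787.2 / 69.84 × 0.85 ≈ 46.1 mL/min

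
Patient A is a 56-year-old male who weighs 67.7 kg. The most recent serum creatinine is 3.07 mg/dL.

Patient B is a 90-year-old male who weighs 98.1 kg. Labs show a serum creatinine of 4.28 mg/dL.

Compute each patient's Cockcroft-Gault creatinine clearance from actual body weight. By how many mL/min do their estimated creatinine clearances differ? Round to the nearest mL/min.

10 mL/min

Patient A: CrCl = (140 − 56) × 67.7 / (72 × 3.07) = 5686.8 / 221.04 ≈ 25.7 mL/min
Patient B: CrCl = (140 − 90) × 98.1 / (72 × 4.28) = 4905.0 / 308.16 ≈ 15.9 mL/min
|25.7 − 15.9| = 9.8 mL/min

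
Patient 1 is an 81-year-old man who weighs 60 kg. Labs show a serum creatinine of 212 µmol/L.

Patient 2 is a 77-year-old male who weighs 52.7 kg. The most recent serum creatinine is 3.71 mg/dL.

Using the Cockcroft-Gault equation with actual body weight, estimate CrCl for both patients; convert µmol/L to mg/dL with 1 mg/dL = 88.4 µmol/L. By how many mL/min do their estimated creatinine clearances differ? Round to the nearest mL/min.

Patient 1: SCr = 212 / 88.4 = 2.398 mg/dL
Patient 1: CrCl = (140 − 81) × 60 / (72 × 2.398) = 3540.0 / 172.66 ≈ 20.5 mL/min
Patient 2: CrCl = (140 − 77) × 52.7 / (72 × 3.71) = 3320.1 / 267.12 ≈ 12.4 mL/min
|20.5 − 12.4| = 8.1 mL/min

8 mL/min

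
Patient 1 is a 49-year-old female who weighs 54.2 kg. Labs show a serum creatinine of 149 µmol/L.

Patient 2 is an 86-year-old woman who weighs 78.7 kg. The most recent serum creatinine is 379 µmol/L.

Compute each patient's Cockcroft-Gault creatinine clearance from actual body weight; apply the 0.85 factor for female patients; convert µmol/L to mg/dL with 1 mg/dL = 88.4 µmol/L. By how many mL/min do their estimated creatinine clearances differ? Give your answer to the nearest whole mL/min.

23 mL/min

Patient 1: SCr = 149 / 88.4 = 1.686 mg/dL
Patient 1: CrCl = (140 − 49) × 54.2 / (72 × 1.686) × 0.85 = 4932.2 / 121.39 × 0.85 ≈ 34.5 mL/min
Patient 2: SCr = 379 / 88.4 = 4.287 mg/dL
Patient 2: CrCl = (140 − 86) × 78.7 / (72 × 4.287) × 0.85 = 4249.8 / 308.66 × 0.85 ≈ 11.7 mL/min
|34.5 − 11.7| = 22.8 mL/min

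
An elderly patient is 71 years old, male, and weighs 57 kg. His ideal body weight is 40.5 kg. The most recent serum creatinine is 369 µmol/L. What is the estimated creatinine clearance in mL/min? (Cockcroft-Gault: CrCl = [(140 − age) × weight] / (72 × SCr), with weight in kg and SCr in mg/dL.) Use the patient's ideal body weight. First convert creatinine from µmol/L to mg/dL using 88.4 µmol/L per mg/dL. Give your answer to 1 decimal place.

SCr = 369 / 88.4 = 4.174 mg/dL
CrCl = (140 − 71) × 40.5 / (72 × 4.174) = 2794.5 / 300.53 ≈ 9.3 mL/min

9.3 mL/min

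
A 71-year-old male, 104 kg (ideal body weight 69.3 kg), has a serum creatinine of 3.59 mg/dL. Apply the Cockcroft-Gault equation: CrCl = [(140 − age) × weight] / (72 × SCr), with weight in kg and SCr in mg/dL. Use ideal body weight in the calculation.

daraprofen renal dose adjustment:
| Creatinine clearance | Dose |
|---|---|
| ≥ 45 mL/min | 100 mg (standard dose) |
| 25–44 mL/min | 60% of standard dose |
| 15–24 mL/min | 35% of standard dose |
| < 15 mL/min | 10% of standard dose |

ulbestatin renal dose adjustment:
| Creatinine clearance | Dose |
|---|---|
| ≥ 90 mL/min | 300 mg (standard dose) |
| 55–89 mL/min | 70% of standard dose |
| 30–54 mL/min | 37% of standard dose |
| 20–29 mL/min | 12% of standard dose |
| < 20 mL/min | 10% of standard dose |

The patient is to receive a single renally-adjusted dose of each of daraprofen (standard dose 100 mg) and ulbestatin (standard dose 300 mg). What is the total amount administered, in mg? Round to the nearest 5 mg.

65 mg

CrCl = (140 − 71) × 69.3 / (72 × 3.59) = 4781.7 / 258.48 ≈ 18.5 mL/min
CrCl ≈ 18 mL/min.
daraprofen: 15–24 mL/min → 35% of 100 mg = 35 mg.
ulbestatin: < 20 mL/min → 10% of 300 mg = 30 mg.
Total = 35 + 30 = 65 mg.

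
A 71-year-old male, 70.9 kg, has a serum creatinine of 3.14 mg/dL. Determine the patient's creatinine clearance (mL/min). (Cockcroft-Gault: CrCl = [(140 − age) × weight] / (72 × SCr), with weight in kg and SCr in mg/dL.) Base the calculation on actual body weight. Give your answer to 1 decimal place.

CrCl = (140 − 71) × 70.9 / (72 × 3.14) = 4892.1 / 226.08 ≈ 21.6 mL/min

21.6 mL/min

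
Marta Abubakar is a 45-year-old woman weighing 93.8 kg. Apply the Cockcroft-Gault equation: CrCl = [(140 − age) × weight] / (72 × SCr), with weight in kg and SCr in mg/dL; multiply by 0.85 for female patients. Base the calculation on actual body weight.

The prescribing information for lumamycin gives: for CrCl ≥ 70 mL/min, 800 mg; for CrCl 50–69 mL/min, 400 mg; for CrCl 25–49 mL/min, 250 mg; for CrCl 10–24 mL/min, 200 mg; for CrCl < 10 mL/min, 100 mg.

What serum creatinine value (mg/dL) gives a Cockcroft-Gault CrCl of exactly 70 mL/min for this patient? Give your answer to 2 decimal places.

1.50 mg/dL

Standard dose requires CrCl ≥ 70 mL/min.
Set (140 − 45) × 93.8 × 0.85 / (72 × SCr) = 70
SCr = (140 − 45) × 93.8 × 0.85 / (72 × 70) = 1.503 mg/dL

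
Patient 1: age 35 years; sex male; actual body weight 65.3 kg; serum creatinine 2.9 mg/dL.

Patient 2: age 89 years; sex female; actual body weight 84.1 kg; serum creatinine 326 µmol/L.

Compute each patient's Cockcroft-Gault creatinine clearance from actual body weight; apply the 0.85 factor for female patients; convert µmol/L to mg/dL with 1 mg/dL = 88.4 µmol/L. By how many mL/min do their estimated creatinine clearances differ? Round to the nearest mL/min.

Patient 1: CrCl = (140 − 35) × 65.3 / (72 × 2.9) = 6856.5 / 208.80 ≈ 32.8 mL/min
Patient 2: SCr = 326 / 88.4 = 3.688 mg/dL
Patient 2: CrCl = (140 − 89) × 84.1 / (72 × 3.688) × 0.85 = 4289.1 / 265.54 × 0.85 ≈ 13.7 mL/min
|32.8 − 13.7| = 19.1 mL/min

19 mL/min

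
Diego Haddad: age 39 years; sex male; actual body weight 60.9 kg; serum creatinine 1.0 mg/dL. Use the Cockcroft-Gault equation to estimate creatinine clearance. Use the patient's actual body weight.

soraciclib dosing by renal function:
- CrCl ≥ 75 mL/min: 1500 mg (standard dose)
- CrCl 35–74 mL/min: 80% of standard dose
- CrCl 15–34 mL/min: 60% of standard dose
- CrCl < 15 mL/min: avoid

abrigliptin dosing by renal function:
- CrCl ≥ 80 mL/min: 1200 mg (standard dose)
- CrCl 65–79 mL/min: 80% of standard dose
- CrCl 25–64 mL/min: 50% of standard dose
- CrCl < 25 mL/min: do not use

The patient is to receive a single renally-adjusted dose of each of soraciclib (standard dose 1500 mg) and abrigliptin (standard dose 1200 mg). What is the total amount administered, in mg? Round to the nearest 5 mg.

2700 mg

CrCl = (140 − 39) × 60.9 / (72 × 1) = 6150.9 / 72.00 ≈ 85.4 mL/min
CrCl ≈ 85 mL/min.
soraciclib: ≥ 75 mL/min → 100% of 1500 mg = 1500 mg.
abrigliptin: ≥ 80 mL/min → 100% of 1200 mg = 1200 mg.
Total = 1500 + 1200 = 2700 mg.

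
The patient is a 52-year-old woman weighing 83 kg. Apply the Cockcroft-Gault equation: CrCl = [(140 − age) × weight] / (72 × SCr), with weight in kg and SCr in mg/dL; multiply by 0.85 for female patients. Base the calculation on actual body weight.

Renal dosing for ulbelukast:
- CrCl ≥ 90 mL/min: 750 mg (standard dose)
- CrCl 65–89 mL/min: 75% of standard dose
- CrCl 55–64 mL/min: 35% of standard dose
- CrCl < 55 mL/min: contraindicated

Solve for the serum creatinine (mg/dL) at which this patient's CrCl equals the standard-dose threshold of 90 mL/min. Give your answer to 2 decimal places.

0.96 mg/dL

Standard dose requires CrCl ≥ 90 mL/min.
Set (140 − 52) × 83 × 0.85 / (72 × SCr) = 90
SCr = (140 − 52) × 83 × 0.85 / (72 × 90) = 0.958 mg/dL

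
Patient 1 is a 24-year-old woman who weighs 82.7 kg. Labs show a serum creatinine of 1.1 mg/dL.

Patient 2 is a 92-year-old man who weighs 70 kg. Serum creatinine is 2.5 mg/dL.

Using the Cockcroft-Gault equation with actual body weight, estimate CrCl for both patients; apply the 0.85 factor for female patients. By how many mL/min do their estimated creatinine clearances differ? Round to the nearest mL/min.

84 mL/min

Patient 1: CrCl = (140 − 24) × 82.7 / (72 × 1.1) × 0.85 = 9593.2 / 79.20 × 0.85 ≈ 103.0 mL/min
Patient 2: CrCl = (140 − 92) × 70 / (72 × 2.5) = 3360.0 / 180.00 ≈ 18.7 mL/min
|103.0 − 18.7| = 84.3 mL/min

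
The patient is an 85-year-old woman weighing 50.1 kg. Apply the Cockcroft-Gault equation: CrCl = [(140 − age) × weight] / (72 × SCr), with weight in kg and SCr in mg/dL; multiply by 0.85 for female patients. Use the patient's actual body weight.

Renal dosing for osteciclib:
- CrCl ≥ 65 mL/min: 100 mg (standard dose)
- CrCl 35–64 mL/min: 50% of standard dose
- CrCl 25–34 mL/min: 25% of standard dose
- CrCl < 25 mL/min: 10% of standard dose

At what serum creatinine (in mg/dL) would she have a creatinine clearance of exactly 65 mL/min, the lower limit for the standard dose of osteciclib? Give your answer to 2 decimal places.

Standard dose requires CrCl ≥ 65 mL/min.
Set (140 − 85) × 50.1 × 0.85 / (72 × SCr) = 65
SCr = (140 − 85) × 50.1 × 0.85 / (72 × 65) = 0.500 mg/dL

0.50 mg/dL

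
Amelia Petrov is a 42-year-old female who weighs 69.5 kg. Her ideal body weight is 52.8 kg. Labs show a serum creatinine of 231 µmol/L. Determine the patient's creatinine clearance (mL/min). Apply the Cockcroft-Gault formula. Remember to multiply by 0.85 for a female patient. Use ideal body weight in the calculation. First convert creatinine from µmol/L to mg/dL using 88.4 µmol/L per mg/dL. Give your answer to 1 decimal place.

SCr = 231 / 88.4 = 2.613 mg/dL
CrCl = (140 − 42) × 52.8 / (72 × 2.613) × 0.85 = 5174.4 / 188.14 × 0.85 ≈ 23.4 mL/min

23.4 mL/min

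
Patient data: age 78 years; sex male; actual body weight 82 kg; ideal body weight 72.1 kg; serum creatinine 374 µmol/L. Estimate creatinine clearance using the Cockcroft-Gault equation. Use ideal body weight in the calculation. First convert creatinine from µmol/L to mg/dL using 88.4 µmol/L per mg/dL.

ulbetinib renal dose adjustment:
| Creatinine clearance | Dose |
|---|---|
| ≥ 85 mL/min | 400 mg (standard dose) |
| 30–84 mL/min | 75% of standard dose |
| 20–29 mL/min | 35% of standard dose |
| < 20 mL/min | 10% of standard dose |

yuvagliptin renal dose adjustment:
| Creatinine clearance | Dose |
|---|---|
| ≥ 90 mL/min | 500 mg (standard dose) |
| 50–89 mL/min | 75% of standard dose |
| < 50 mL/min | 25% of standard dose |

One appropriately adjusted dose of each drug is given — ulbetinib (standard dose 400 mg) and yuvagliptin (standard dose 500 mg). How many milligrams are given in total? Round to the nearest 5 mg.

SCr = 374 / 88.4 = 4.231 mg/dL
CrCl = (140 − 78) × 72.1 / (72 × 4.231) = 4470.2 / 304.63 ≈ 14.7 mL/min
CrCl ≈ 15 mL/min.
ulbetinib: < 20 mL/min → 10% of 400 mg = 40 mg.
yuvagliptin: < 50 mL/min → 25% of 500 mg = 125 mg.
Total = 40 + 125 = 165 mg.

165 mg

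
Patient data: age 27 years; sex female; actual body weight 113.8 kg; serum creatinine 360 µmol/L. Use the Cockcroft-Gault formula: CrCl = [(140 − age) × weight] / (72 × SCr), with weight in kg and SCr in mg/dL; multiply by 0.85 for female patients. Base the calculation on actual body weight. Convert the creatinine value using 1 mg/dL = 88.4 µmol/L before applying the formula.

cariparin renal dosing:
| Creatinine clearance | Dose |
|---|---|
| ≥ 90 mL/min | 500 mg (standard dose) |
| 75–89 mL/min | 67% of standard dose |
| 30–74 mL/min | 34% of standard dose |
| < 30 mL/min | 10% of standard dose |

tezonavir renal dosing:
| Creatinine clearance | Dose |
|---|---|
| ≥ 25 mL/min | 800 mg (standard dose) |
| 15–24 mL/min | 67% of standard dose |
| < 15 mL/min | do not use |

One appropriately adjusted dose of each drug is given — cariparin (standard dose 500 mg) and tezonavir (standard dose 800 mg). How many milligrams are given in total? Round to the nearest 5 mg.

SCr = 360 / 88.4 = 4.072 mg/dL
CrCl = (140 − 27) × 113.8 / (72 × 4.072) × 0.85 = 12859.4 / 293.18 × 0.85 ≈ 37.3 mL/min
CrCl ≈ 37 mL/min.
cariparin: 30–74 mL/min → 34% of 500 mg = 170 mg.
tezonavir: ≥ 25 mL/min → 100% of 800 mg = 800 mg.
Total = 170 + 800 = 970 mg.

970 mg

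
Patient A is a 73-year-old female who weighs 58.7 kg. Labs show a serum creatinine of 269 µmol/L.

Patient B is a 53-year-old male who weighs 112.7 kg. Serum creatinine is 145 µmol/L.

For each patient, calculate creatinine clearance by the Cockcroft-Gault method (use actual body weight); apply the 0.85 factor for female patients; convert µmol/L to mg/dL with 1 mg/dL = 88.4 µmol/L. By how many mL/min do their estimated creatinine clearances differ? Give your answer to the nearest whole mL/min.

Patient A: SCr = 269 / 88.4 = 3.043 mg/dL
Patient A: CrCl = (140 − 73) × 58.7 / (72 × 3.043) × 0.85 = 3932.9 / 219.10 × 0.85 ≈ 15.3 mL/min
Patient B: SCr = 145 / 88.4 = 1.64 mg/dL
Patient B: CrCl = (140 − 53) × 112.7 / (72 × 1.64) = 9804.9 / 118.08 ≈ 83.0 mL/min
|15.3 − 83.0| = 67.7 mL/min

68 mL/min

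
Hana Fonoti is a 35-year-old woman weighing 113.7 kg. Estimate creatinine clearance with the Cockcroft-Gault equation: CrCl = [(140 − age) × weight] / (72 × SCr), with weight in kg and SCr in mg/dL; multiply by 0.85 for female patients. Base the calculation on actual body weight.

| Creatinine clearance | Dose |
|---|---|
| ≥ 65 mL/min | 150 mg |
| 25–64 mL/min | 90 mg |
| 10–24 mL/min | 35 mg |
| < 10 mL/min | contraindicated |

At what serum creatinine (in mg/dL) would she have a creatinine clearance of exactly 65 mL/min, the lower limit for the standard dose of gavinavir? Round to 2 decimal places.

2.17 mg/dL

Standard dose requires CrCl ≥ 65 mL/min.
Set (140 − 35) × 113.7 × 0.85 / (72 × SCr) = 65
SCr = (140 − 35) × 113.7 × 0.85 / (72 × 65) = 2.168 mg/dL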